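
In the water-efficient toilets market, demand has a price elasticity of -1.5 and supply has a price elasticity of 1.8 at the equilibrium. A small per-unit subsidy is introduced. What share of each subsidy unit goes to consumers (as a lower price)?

For a small subsidy around the equilibrium, the benefit split depends on the relative slopes, which at a point are proportional to the elasticities.
Buyer share = εs/(εs + |εd|) = 1.8/(1.8 + 1.5) = 6/11; seller share = |εd|/(εs + |εd|) = 5/11.

Consumer share = 6/11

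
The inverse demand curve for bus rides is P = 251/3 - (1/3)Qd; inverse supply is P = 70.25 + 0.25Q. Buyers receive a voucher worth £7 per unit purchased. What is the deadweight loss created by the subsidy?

Pre-subsidy: 251/3 - (1/3)Q = 70.25 + 0.25Q gives Q* = 23 and P* = 76.
With the rebate, buyers effectively pay Pb = Ps − 7, where Ps is the price sellers receive.
On the curves, Pb = 251/3 - (1/3)Q and Ps = 70.25 + 0.25Q; the wedge Ps − Pb = 7 gives 70.25 + 0.25Q − (251/3 - (1/3)Q) = 7, so Q' = 35.
Then Pb = 251/3 − (1/3)·35 = 72 and Ps = 70.25 + 0.25·35 = 79.
The subsidy expands output by 35 − 23 = 12 past the efficient level; on those units the gap between marginal cost and willingness to pay runs from 0 up to 7.
DWL = ½ × 7 × 12 = 42.

Deadweight loss = £42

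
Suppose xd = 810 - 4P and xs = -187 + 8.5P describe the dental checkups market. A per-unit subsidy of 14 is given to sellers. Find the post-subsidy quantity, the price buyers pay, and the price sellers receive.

Pre-subsidy: 810 - 4P = -187 + 8.5P gives P* = 79.76, x* = 490.96.
With the subsidy, sellers receive Ps = Pb + 14 for each unit, where Pb is the price buyers pay.
Supply in terms of Pb becomes xs = -187 + 8.5(Pb + 14) = -68 + 8.5Pb. Setting this equal to demand: 810 - 4Pb = -68 + 8.5Pb, so Pb = 70.24.
Sellers receive Ps = 70.24 + 14 = 84.24; x' = 810 − 4·70.24 = 529.04.

x' = 529.04; buyers pay 70.24; sellers receive 84.24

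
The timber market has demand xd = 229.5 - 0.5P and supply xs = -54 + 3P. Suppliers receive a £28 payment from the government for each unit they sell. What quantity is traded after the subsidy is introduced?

Pre-subsidy: 229.5 - 0.5P = -54 + 3P gives P* = 81, x* = 189.
With the subsidy, sellers receive Ps = Pb + 28 for each unit, where Pb is the price buyers pay.
Supply in terms of Pb becomes xs = -54 + 3(Pb + 28) = 30 + 3Pb. Setting this equal to demand: 229.5 - 0.5Pb = 30 + 3Pb, so Pb = 57.
Sellers receive Ps = 57 + 28 = 85; x' = 229.5 − 0.5·57 = 201.

x' = 201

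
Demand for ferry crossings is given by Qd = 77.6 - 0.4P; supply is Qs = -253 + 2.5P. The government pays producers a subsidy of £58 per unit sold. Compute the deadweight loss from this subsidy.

Pre-subsidy: 77.6 - 0.4P = -253 + 2.5P gives P* = 114, Q* = 32.
With the subsidy, sellers receive Ps = Pb + 58 for each unit, where Pb is the price buyers pay.
Supply in terms of Pb becomes Qs = -253 + 2.5(Pb + 58) = -108 + 2.5Pb. Setting this equal to demand: 77.6 - 0.4Pb = -108 + 2.5Pb, so Pb = 64.
Sellers receive Ps = 64 + 58 = 122; Q' = 77.6 − 0.4·64 = 52.
The subsidy expands output by 52 − 32 = 20 past the efficient level; on those units the gap between marginal cost and willingness to pay runs from 0 up to 58.
DWL = ½ × 58 × 20 = 580.

Deadweight loss = £580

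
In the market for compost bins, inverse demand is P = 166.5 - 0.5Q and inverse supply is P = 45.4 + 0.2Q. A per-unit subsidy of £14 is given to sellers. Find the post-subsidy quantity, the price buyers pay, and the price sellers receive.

Q' = 193; buyers pay £70; sellers receive £84

Pre-subsidy: 166.5 - 0.5Q = 45.4 + 0.2Q gives Q* = 173 and P* = 80.
With the subsidy, sellers receive Ps = Pb + 14 for each unit, where Pb is the price buyers pay.
On the curves, Pb = 166.5 - 0.5Q and Ps = 45.4 + 0.2Q; the wedge Ps − Pb = 14 gives 45.4 + 0.2Q − (166.5 - 0.5Q) = 14, so Q' = 193.
Then Pb = 166.5 − 0.5·193 = 70 and Ps = 45.4 + 0.2·193 = 84.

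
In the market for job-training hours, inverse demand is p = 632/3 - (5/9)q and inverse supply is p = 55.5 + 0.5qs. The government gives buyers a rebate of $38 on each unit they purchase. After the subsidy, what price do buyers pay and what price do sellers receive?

Buyers pay $109; sellers receive $147

Pre-subsidy: 632/3 - (5/9)q = 55.5 + 0.5q gives q* = 147 and p* = 129.
With the rebate, buyers effectively pay pb = ps − 38, where ps is the price sellers receive.
On the curves, pb = 632/3 - (5/9)q and ps = 55.5 + 0.5q; the wedge ps − pb = 38 gives 55.5 + 0.5q − (632/3 - (5/9)q) = 38, so q' = 183.
Then pb = 632/3 − (5/9)·183 = 109 and ps = 55.5 + 0.5·183 = 147.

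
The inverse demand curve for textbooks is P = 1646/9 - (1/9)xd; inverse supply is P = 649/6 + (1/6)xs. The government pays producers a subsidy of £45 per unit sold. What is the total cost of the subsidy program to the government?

Pre-subsidy: 1646/9 - (1/9)x = 649/6 + (1/6)x gives x* = 269 and P* = 153.
With the subsidy, sellers receive Ps = Pb + 45 for each unit, where Pb is the price buyers pay.
On the curves, Pb = 1646/9 - (1/9)x and Ps = 649/6 + (1/6)x; the wedge Ps − Pb = 45 gives 649/6 + (1/6)x − (1646/9 - (1/9)x) = 45, so x' = 431.
Then Pb = 1646/9 − (1/9)·431 = 135 and Ps = 649/6 + (1/6)·431 = 180.
Government outlay = subsidy × quantity = 45 × 431 = 19395.

Government cost = £19395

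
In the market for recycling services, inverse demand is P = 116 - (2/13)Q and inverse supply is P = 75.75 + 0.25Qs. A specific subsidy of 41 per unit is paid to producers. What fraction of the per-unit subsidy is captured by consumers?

Pre-subsidy: 116 - (2/13)Q = 75.75 + 0.25Q gives Q* = 299/3 and P* = 302/3.
With the subsidy, sellers receive Ps = Pb + 41 for each unit, where Pb is the price buyers pay.
On the curves, Pb = 116 - (2/13)Q and Ps = 75.75 + 0.25Q; the wedge Ps − Pb = 41 gives 75.75 + 0.25Q − (116 - (2/13)Q) = 41, so Q' = 4225/21.
Then Pb = 116 − (2/13)·(4225/21) = 1786/21 and Ps = 75.75 + 0.25·(4225/21) = 2647/21.
Buyers' price falls by P* − Pb = 302/3 − 1786/21 = 328/21; sellers' price rises by Ps − P* = 2647/21 − 302/3 = 533/21.
So consumers capture (328/21)/41 = 8/21 of each unit of subsidy.

Consumer share = 8/21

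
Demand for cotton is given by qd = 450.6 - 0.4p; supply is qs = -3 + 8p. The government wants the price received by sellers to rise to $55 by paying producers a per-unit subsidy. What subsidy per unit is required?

Required subsidy s = $21 per unit

At a seller price of 55, quantity supplied is -3 + 8·55 = 437.
Buyers absorb 437 only when they pay pb with 450.6 − 0.4·pb = 437, i.e. pb = 34.
s = ps − pb = 55 − 34 = 21.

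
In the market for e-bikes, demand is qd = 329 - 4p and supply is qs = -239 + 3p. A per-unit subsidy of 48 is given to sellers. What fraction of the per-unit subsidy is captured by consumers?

Pre-subsidy: 329 - 4p = -239 + 3p gives p* = 568/7, q* = 31/7.
With the subsidy, sellers receive ps = pb + 48 for each unit, where pb is the price buyers pay.
Supply in terms of pb becomes qs = -239 + 3(pb + 48) = -95 + 3pb. Setting this equal to demand: 329 - 4pb = -95 + 3pb, so pb = 424/7.
Sellers receive ps = 424/7 + 48 = 760/7; q' = 329 − 4·(424/7) = 607/7.
Buyers' price falls by p* − pb = 568/7 − 424/7 = 144/7; sellers' price rises by ps − p* = 760/7 − 568/7 = 192/7.
So consumers capture (144/7)/48 = 3/7 of each unit of subsidy.

Consumer share = 3/7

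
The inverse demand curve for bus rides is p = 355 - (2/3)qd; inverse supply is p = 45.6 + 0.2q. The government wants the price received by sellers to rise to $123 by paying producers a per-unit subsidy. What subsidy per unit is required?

At a seller price of 123, quantity supplied is -228 + 5·123 = 387.
Buyers absorb 387 only when they pay pb = 355 − (2/3)·387 = 97.
s = ps − pb = 123 − 97 = 26.

Required subsidy s = $26 per unit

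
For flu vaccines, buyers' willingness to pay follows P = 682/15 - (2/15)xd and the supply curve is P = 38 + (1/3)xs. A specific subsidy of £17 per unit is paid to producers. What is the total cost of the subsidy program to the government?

Pre-subsidy: 682/15 - (2/15)x = 38 + (1/3)x gives x* = 16 and P* = 130/3.
With the subsidy, sellers receive Ps = Pb + 17 for each unit, where Pb is the price buyers pay.
On the curves, Pb = 682/15 - (2/15)x and Ps = 38 + (1/3)x; the wedge Ps − Pb = 17 gives 38 + (1/3)x − (682/15 - (2/15)x) = 17, so x' = 367/7.
Then Pb = 682/15 − (2/15)·(367/7) = 808/21 and Ps = 38 + (1/3)·(367/7) = 1165/21.
Government outlay = subsidy × quantity = 17 × 367/7 = 6239/7.

Government cost = 6239/7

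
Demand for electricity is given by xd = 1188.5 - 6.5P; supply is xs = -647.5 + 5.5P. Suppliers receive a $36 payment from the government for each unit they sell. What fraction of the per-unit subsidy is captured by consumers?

Pre-subsidy: 1188.5 - 6.5P = -647.5 + 5.5P gives P* = 153, x* = 194.
With the subsidy, sellers receive Ps = Pb + 36 for each unit, where Pb is the price buyers pay.
Supply in terms of Pb becomes xs = -647.5 + 5.5(Pb + 36) = -449.5 + 5.5Pb. Setting this equal to demand: 1188.5 - 6.5Pb = -449.5 + 5.5Pb, so Pb = 136.5.
Sellers receive Ps = 136.5 + 36 = 172.5; x' = 1188.5 − 6.5·136.5 = 301.25.
Buyers' price falls by P* − Pb = 153 − 136.5 = 16.5; sellers' price rises by Ps − P* = 172.5 − 153 = 19.5.
So consumers capture 16.5/36 = 11/24 of each unit of subsidy.

Consumer share = 11/24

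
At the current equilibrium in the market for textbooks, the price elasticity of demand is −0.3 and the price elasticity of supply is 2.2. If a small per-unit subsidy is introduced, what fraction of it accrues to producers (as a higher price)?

For a small subsidy around the equilibrium, the benefit split depends on the relative slopes, which at a point are proportional to the elasticities.
Buyer share = εs/(εs + |εd|) = 2.2/(2.2 + 0.3) = 0.88; seller share = |εd|/(εs + |εd|) = 0.12.
So producers capture 0.12 of the subsidy.

Producer share = 0.12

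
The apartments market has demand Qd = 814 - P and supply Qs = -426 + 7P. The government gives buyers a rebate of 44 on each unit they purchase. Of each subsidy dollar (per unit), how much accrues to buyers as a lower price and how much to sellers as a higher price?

Pre-subsidy: 814 - P = -426 + 7P gives P* = 155, Q* = 659.
With the rebate, buyers effectively pay Pb = Ps − 44, where Ps is the price sellers receive.
Demand in terms of Ps becomes Qd = 814 − 1(Ps − 44) = 858 - Ps. Setting this equal to supply: 858 - Ps = -426 + 7Ps, so Ps = 160.5.
Buyers pay Pb = 160.5 − 44 = 116.5; Q' = -426 + 7·160.5 = 697.5.
Buyers' price falls by P* − Pb = 155 − 116.5 = 38.5; sellers' price rises by Ps − P* = 160.5 − 155 = 5.5.

Buyers gain 38.5 per unit; sellers gain 5.5 per unit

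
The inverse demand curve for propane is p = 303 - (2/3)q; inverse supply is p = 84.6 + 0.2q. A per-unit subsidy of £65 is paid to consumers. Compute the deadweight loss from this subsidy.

Deadweight loss = £2437.5

Pre-subsidy: 303 - (2/3)q = 84.6 + 0.2q gives q* = 252 and p* = 135.
With the rebate, buyers effectively pay pb = ps − 65, where ps is the price sellers receive.
On the curves, pb = 303 - (2/3)q and ps = 84.6 + 0.2q; the wedge ps − pb = 65 gives 84.6 + 0.2q − (303 - (2/3)q) = 65, so q' = 327.
Then pb = 303 − (2/3)·327 = 85 and ps = 84.6 + 0.2·327 = 150.
The subsidy expands output by 327 − 252 = 75 past the efficient level; on those units the gap between marginal cost and willingness to pay runs from 0 up to 65.
DWL = ½ × 65 × 75 = 2437.5.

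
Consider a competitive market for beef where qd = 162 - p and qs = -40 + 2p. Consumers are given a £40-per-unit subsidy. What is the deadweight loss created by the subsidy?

Pre-subsidy: 162 - p = -40 + 2p gives p* = 202/3, q* = 284/3.
With the rebate, buyers effectively pay pb = ps − 40, where ps is the price sellers receive.
Demand in terms of ps becomes qd = 162 − 1(ps − 40) = 202 - ps. Setting this equal to supply: 202 - ps = -40 + 2ps, so ps = 242/3.
Buyers pay pb = 242/3 − 40 = 122/3; q' = -40 + 2·(242/3) = 364/3.
The subsidy expands output by 364/3 − 284/3 = 80/3 past the efficient level; on those units the gap between marginal cost and willingness to pay runs from 0 up to 40.
DWL = ½ × 40 × 80/3 = 1600/3.

Deadweight loss = 1600/3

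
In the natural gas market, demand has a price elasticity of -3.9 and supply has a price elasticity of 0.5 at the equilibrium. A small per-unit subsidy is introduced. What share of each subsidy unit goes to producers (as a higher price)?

For a small subsidy around the equilibrium, the benefit split depends on the relative slopes, which at a point are proportional to the elasticities.
Buyer share = εs/(εs + |εd|) = 0.5/(0.5 + 3.9) = 5/44; seller share = |εd|/(εs + |εd|) = 39/44.
So producers capture 39/44 of the subsidy.

Producer share = 39/44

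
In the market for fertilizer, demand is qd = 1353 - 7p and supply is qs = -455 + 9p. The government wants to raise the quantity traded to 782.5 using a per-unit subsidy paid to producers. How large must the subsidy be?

At q = 782.5, invert demand for the buyer price: pb = (1353 − 782.5)/7 = 81.5; invert supply for the seller price: ps = (782.5 − (-455))/9 = 137.5.
The subsidy must fill the gap: s = ps − pb = 137.5 − 81.5 = 56.

Required subsidy s = 56 per unit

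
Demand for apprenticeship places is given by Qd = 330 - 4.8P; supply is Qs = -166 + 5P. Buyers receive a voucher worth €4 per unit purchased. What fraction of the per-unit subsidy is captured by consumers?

Consumer share = 25/49

Pre-subsidy: 330 - 4.8P = -166 + 5P gives P* = 2480/49, Q* = 4266/49.
With the rebate, buyers effectively pay Pb = Ps − 4, where Ps is the price sellers receive.
Demand in terms of Ps becomes Qd = 330 − 4.8(Ps − 4) = 349.2 - 4.8Ps. Setting this equal to supply: 349.2 - 4.8Ps = -166 + 5Ps, so Ps = 368/7.
Buyers pay Pb = 368/7 − 4 = 340/7; Q' = -166 + 5·(368/7) = 678/7.
Buyers' price falls by P* − Pb = 2480/49 − 340/7 = 100/49; sellers' price rises by Ps − P* = 368/7 − 2480/49 = 96/49.
So consumers capture (100/49)/4 = 25/49 of each unit of subsidy.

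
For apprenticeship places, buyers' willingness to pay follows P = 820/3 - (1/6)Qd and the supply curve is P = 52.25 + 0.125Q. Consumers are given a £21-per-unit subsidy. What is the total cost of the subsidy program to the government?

Government cost = £17430

Pre-subsidy: 820/3 - (1/6)Q = 52.25 + 0.125Q gives Q* = 758 and P* = 147.
With the rebate, buyers effectively pay Pb = Ps − 21, where Ps is the price sellers receive.
On the curves, Pb = 820/3 - (1/6)Q and Ps = 52.25 + 0.125Q; the wedge Ps − Pb = 21 gives 52.25 + 0.125Q − (820/3 - (1/6)Q) = 21, so Q' = 830.
Then Pb = 820/3 − (1/6)·830 = 135 and Ps = 52.25 + 0.125·830 = 156.
Government outlay = subsidy × quantity = 21 × 830 = 17430.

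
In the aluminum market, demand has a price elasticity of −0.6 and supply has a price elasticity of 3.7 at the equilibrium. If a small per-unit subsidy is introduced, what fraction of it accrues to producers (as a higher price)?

For a small subsidy around the equilibrium, the benefit split depends on the relative slopes, which at a point are proportional to the elasticities.
Buyer share = εs/(εs + |εd|) = 3.7/(3.7 + 0.6) = 37/43; seller share = |εd|/(εs + |εd|) = 6/43.
So producers capture 6/43 of the subsidy.

Producer share = 6/43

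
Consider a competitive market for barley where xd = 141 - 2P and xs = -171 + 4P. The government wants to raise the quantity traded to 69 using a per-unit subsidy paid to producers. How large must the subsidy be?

At x = 69, invert demand for the buyer price: Pb = (141 − 69)/2 = 36; invert supply for the seller price: Ps = (69 − (-171))/4 = 60.
The subsidy must fill the gap: s = Ps − Pb = 60 − 36 = 24.

Required subsidy s = 24 per unit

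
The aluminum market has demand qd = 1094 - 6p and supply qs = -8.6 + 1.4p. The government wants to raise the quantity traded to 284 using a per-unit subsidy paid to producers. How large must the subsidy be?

Required subsidy s = 74 per unit

At q = 284, invert demand for the buyer price: pb = (1094 − 284)/6 = 135; invert supply for the seller price: ps = (284 − (-8.6))/1.4 = 209.
The subsidy must fill the gap: s = ps − pb = 209 − 135 = 74.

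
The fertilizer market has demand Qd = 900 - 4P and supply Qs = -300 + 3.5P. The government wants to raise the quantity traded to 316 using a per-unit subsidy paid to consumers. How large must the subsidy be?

Required subsidy s = 30 per unit

At Q = 316, invert demand for the buyer price: Pb = (900 − 316)/4 = 146; invert supply for the seller price: Ps = (316 − (-300))/3.5 = 176.
The subsidy must fill the gap: s = Ps − Pb = 176 − 146 = 30.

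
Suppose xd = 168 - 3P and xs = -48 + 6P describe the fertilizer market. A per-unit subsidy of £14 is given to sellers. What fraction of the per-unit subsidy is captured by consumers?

Pre-subsidy: 168 - 3P = -48 + 6P gives P* = 24, x* = 96.
With the subsidy, sellers receive Ps = Pb + 14 for each unit, where Pb is the price buyers pay.
Supply in terms of Pb becomes xs = -48 + 6(Pb + 14) = 36 + 6Pb. Setting this equal to demand: 168 - 3Pb = 36 + 6Pb, so Pb = 44/3.
Sellers receive Ps = 44/3 + 14 = 86/3; x' = 168 − 3·(44/3) = 124.
Buyers' price falls by P* − Pb = 24 − 44/3 = 28/3; sellers' price rises by Ps − P* = 86/3 − 24 = 14/3.
So consumers capture (28/3)/14 = 2/3 of each unit of subsidy.

Consumer share = 2/3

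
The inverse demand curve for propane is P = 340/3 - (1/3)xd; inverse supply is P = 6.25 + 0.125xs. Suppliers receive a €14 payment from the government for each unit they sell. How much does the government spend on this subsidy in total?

Government cost = 40684/11

Pre-subsidy: 340/3 - (1/3)x = 6.25 + 0.125x gives x* = 2570/11 and P* = 390/11.
With the subsidy, sellers receive Ps = Pb + 14 for each unit, where Pb is the price buyers pay.
On the curves, Pb = 340/3 - (1/3)x and Ps = 6.25 + 0.125x; the wedge Ps − Pb = 14 gives 6.25 + 0.125x − (340/3 - (1/3)x) = 14, so x' = 2906/11.
Then Pb = 340/3 − (1/3)·(2906/11) = 278/11 and Ps = 6.25 + 0.125·(2906/11) = 432/11.
Government outlay = subsidy × quantity = 14 × 2906/11 = 40684/11.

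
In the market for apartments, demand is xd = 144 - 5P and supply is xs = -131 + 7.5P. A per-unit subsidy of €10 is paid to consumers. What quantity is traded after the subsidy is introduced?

x' = 64

Pre-subsidy: 144 - 5P = -131 + 7.5P gives P* = 22, x* = 34.
With the rebate, buyers effectively pay Pb = Ps − 10, where Ps is the price sellers receive.
Demand in terms of Ps becomes xd = 144 − 5(Ps − 10) = 194 - 5Ps. Setting this equal to supply: 194 - 5Ps = -131 + 7.5Ps, so Ps = 26.
Buyers pay Pb = 26 − 10 = 16; x' = -131 + 7.5·26 = 64.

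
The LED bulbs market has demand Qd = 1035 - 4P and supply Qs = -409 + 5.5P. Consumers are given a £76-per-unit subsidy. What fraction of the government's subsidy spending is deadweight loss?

DWL / government spending = 88/603

Pre-subsidy: 1035 - 4P = -409 + 5.5P gives P* = 152, Q* = 427.
With the rebate, buyers effectively pay Pb = Ps − 76, where Ps is the price sellers receive.
Demand in terms of Ps becomes Qd = 1035 − 4(Ps − 76) = 1339 - 4Ps. Setting this equal to supply: 1339 - 4Ps = -409 + 5.5Ps, so Ps = 184.
Buyers pay Pb = 184 − 76 = 108; Q' = -409 + 5.5·184 = 603.
ΔCS = ½(427 + 603)(152 − 108) = 22660; ΔPS = ½(427 + 603)(184 − 152) = 16480.
Government spending = 76 × 603 = 45828.
DWL = ½ × 76 × (603 − 427) = 6688; fraction = 6688 / 45828 = 88/603.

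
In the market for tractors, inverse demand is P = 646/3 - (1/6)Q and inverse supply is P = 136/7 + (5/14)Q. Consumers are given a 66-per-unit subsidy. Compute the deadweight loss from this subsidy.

Deadweight loss = 4158

Pre-subsidy: 646/3 - (1/6)Q = 136/7 + (5/14)Q gives Q* = 374 and P* = 153.
With the rebate, buyers effectively pay Pb = Ps − 66, where Ps is the price sellers receive.
On the curves, Pb = 646/3 - (1/6)Q and Ps = 136/7 + (5/14)Q; the wedge Ps − Pb = 66 gives 136/7 + (5/14)Q − (646/3 - (1/6)Q) = 66, so Q' = 500.
Then Pb = 646/3 − (1/6)·500 = 132 and Ps = 136/7 + (5/14)·500 = 198.
The subsidy expands output by 500 − 374 = 126 past the efficient level; on those units the gap between marginal cost and willingness to pay runs from 0 up to 66.
DWL = ½ × 66 × 126 = 4158.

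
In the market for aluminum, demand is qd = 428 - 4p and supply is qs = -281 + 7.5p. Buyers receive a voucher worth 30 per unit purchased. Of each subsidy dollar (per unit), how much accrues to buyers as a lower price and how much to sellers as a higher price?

Pre-subsidy: 428 - 4p = -281 + 7.5p gives p* = 1418/23, q* = 4172/23.
With the rebate, buyers effectively pay pb = ps − 30, where ps is the price sellers receive.
Demand in terms of ps becomes qd = 428 − 4(ps − 30) = 548 - 4ps. Setting this equal to supply: 548 - 4ps = -281 + 7.5ps, so ps = 1658/23.
Buyers pay pb = 1658/23 − 30 = 968/23; q' = -281 + 7.5·(1658/23) = 5972/23.
Buyers' price falls by p* − pb = 1418/23 − 968/23 = 450/23; sellers' price rises by ps − p* = 1658/23 − 1418/23 = 240/23.

Buyers gain 450/23 per unit; sellers gain 240/23 per unit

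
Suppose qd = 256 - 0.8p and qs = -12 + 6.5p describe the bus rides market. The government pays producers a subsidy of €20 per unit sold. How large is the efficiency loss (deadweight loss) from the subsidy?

Deadweight loss = 10400/73

Pre-subsidy: 256 - 0.8p = -12 + 6.5p gives p* = 2680/73, q* = 16544/73.
With the subsidy, sellers receive ps = pb + 20 for each unit, where pb is the price buyers pay.
Supply in terms of pb becomes qs = -12 + 6.5(pb + 20) = 118 + 6.5pb. Setting this equal to demand: 256 - 0.8pb = 118 + 6.5pb, so pb = 1380/73.
Sellers receive ps = 1380/73 + 20 = 2840/73; q' = 256 − 0.8·(1380/73) = 17584/73.
The subsidy expands output by 17584/73 − 16544/73 = 1040/73 past the efficient level; on those units the gap between marginal cost and willingness to pay runs from 0 up to 20.
DWL = ½ × 20 × 1040/73 = 10400/73.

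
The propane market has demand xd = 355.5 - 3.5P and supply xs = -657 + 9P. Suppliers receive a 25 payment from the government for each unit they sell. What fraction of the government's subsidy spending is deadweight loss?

Pre-subsidy: 355.5 - 3.5P = -657 + 9P gives P* = 81, x* = 72.
With the subsidy, sellers receive Ps = Pb + 25 for each unit, where Pb is the price buyers pay.
Supply in terms of Pb becomes xs = -657 + 9(Pb + 25) = -432 + 9Pb. Setting this equal to demand: 355.5 - 3.5Pb = -432 + 9Pb, so Pb = 63.
Sellers receive Ps = 63 + 25 = 88; x' = 355.5 − 3.5·63 = 135.
ΔCS = ½(72 + 135)(81 − 63) = 1863; ΔPS = ½(72 + 135)(88 − 81) = 724.5.
Government spending = 25 × 135 = 3375.
DWL = ½ × 25 × (135 − 72) = 787.5; fraction = 787.5 / 3375 = 7/30.

DWL / government spending = 7/30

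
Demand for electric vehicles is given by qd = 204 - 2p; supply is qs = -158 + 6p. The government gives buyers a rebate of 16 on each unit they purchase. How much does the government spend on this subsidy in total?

Pre-subsidy: 204 - 2p = -158 + 6p gives p* = 45.25, q* = 113.5.
With the rebate, buyers effectively pay pb = ps − 16, where ps is the price sellers receive.
Demand in terms of ps becomes qd = 204 − 2(ps − 16) = 236 - 2ps. Setting this equal to supply: 236 - 2ps = -158 + 6ps, so ps = 49.25.
Buyers pay pb = 49.25 − 16 = 33.25; q' = -158 + 6·49.25 = 137.5.
Government outlay = subsidy × quantity = 16 × 137.5 = 2200.

Government cost = 2200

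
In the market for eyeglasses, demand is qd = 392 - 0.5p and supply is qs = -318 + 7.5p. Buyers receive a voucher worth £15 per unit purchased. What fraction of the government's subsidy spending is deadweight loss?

DWL / government spending = 25/2522

Pre-subsidy: 392 - 0.5p = -318 + 7.5p gives p* = 88.75, q* = 347.625.
With the rebate, buyers effectively pay pb = ps − 15, where ps is the price sellers receive.
Demand in terms of ps becomes qd = 392 − 0.5(ps − 15) = 399.5 - 0.5ps. Setting this equal to supply: 399.5 - 0.5ps = -318 + 7.5ps, so ps = 89.6875.
Buyers pay pb = 89.6875 − 15 = 74.6875; q' = -318 + 7.5·89.6875 = 354.65625.
ΔCS = ½(347.625 + 354.65625)(88.75 − 74.6875) = 4937.9150390625; ΔPS = ½(347.625 + 354.65625)(89.6875 − 88.75) = 329.1943359375.
Government spending = 15 × 354.65625 = 5319.84375.
DWL = ½ × 15 × (354.65625 − 347.625) = 52.734375; fraction = 52.734375 / 5319.84375 = 25/2522.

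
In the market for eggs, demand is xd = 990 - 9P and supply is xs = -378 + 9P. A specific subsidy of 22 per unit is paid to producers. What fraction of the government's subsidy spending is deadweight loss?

Pre-subsidy: 990 - 9P = -378 + 9P gives P* = 76, x* = 306.
With the subsidy, sellers receive Ps = Pb + 22 for each unit, where Pb is the price buyers pay.
Supply in terms of Pb becomes xs = -378 + 9(Pb + 22) = -180 + 9Pb. Setting this equal to demand: 990 - 9Pb = -180 + 9Pb, so Pb = 65.
Sellers receive Ps = 65 + 22 = 87; x' = 990 − 9·65 = 405.
ΔCS = ½(306 + 405)(76 − 65) = 3910.5; ΔPS = ½(306 + 405)(87 − 76) = 3910.5.
Government spending = 22 × 405 = 8910.
DWL = ½ × 22 × (405 − 306) = 1089; fraction = 1089 / 8910 = 11/90.

DWL / government spending = 11/90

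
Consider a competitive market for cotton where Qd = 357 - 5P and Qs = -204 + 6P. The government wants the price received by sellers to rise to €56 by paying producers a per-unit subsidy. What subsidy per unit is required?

At a seller price of 56, quantity supplied is -204 + 6·56 = 132.
Buyers absorb 132 only when they pay Pb with 357 − 5·Pb = 132, i.e. Pb = 45.
s = Ps − Pb = 56 − 45 = 11.

Required subsidy s = €11 per unit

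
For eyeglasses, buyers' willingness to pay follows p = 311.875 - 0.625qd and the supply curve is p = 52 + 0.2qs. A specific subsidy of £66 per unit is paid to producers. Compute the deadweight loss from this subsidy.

Pre-subsidy: 311.875 - 0.625q = 52 + 0.2q gives q* = 315 and p* = 115.
With the subsidy, sellers receive ps = pb + 66 for each unit, where pb is the price buyers pay.
On the curves, pb = 311.875 - 0.625q and ps = 52 + 0.2q; the wedge ps − pb = 66 gives 52 + 0.2q − (311.875 - 0.625q) = 66, so q' = 395.
Then pb = 311.875 − 0.625·395 = 65 and ps = 52 + 0.2·395 = 131.
The subsidy expands output by 395 − 315 = 80 past the efficient level; on those units the gap between marginal cost and willingness to pay runs from 0 up to 66.
DWL = ½ × 66 × 80 = 2640.

Deadweight loss = £2640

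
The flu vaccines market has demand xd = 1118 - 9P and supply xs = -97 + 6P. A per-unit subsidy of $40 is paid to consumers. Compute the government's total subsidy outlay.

Government cost = $21320

Pre-subsidy: 1118 - 9P = -97 + 6P gives P* = 81, x* = 389.
With the rebate, buyers effectively pay Pb = Ps − 40, where Ps is the price sellers receive.
Demand in terms of Ps becomes xd = 1118 − 9(Ps − 40) = 1478 - 9Ps. Setting this equal to supply: 1478 - 9Ps = -97 + 6Ps, so Ps = 105.
Buyers pay Pb = 105 − 40 = 65; x' = -97 + 6·105 = 533.
Government outlay = subsidy × quantity = 40 × 533 = 21320.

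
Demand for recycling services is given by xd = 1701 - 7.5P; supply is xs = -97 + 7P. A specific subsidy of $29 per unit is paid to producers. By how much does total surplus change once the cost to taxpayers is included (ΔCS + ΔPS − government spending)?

Net change in total surplus = -$1522.5

Pre-subsidy: 1701 - 7.5P = -97 + 7P gives P* = 124, x* = 771.
With the subsidy, sellers receive Ps = Pb + 29 for each unit, where Pb is the price buyers pay.
Supply in terms of Pb becomes xs = -97 + 7(Pb + 29) = 106 + 7Pb. Setting this equal to demand: 1701 - 7.5Pb = 106 + 7Pb, so Pb = 110.
Sellers receive Ps = 110 + 29 = 139; x' = 1701 − 7.5·110 = 876.
ΔCS = ½(771 + 876)(124 − 110) = 11529; ΔPS = ½(771 + 876)(139 − 124) = 12352.5.
Government spending = 29 × 876 = 25404.
Net change = 11529 + 12352.5 − 25404 = -1522.5. The loss equals the DWL triangle ½·29·105.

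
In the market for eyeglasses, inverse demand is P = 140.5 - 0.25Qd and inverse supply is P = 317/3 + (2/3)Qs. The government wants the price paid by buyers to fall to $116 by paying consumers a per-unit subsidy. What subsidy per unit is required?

Required subsidy s = $55 per unit

At a buyer price of 116, quantity demanded is 562 − 4·116 = 98.
Sellers supply 98 only when they receive Ps = 317/3 + (2/3)·98 = 171.
s = Ps − Pb = 171 − 116 = 55.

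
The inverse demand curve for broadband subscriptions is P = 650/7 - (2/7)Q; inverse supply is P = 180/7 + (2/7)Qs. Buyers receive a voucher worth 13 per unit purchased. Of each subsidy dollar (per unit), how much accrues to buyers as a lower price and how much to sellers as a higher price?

Buyers gain 6.5 per unit; sellers gain 6.5 per unit

Pre-subsidy: 650/7 - (2/7)Q = 180/7 + (2/7)Q gives Q* = 117.5 and P* = 415/7.
With the rebate, buyers effectively pay Pb = Ps − 13, where Ps is the price sellers receive.
On the curves, Pb = 650/7 - (2/7)Q and Ps = 180/7 + (2/7)Q; the wedge Ps − Pb = 13 gives 180/7 + (2/7)Q − (650/7 - (2/7)Q) = 13, so Q' = 140.25.
Then Pb = 650/7 − (2/7)·140.25 = 739/14 and Ps = 180/7 + (2/7)·140.25 = 921/14.
Buyers' price falls by P* − Pb = 415/7 − 739/14 = 6.5; sellers' price rises by Ps − P* = 921/14 − 415/7 = 6.5.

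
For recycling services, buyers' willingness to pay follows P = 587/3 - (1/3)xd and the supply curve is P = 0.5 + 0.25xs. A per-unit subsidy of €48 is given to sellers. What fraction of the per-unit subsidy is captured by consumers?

Pre-subsidy: 587/3 - (1/3)x = 0.5 + 0.25x gives x* = 2342/7 and P* = 589/7.
With the subsidy, sellers receive Ps = Pb + 48 for each unit, where Pb is the price buyers pay.
On the curves, Pb = 587/3 - (1/3)x and Ps = 0.5 + 0.25x; the wedge Ps − Pb = 48 gives 0.5 + 0.25x − (587/3 - (1/3)x) = 48, so x' = 2918/7.
Then Pb = 587/3 − (1/3)·(2918/7) = 397/7 and Ps = 0.5 + 0.25·(2918/7) = 733/7.
Buyers' price falls by P* − Pb = 589/7 − 397/7 = 192/7; sellers' price rises by Ps − P* = 733/7 − 589/7 = 144/7.
So consumers capture (192/7)/48 = 4/7 of each unit of subsidy.

Consumer share = 4/7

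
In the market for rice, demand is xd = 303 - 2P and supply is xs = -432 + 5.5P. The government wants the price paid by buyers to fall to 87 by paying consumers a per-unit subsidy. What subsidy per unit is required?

At a buyer price of 87, quantity demanded is 303 − 2·87 = 129.
Sellers supply 129 only when they receive Ps with -432 + 5.5·Ps = 129, i.e. Ps = 102.
s = Ps − Pb = 102 − 87 = 15.

Required subsidy s = 15 per unit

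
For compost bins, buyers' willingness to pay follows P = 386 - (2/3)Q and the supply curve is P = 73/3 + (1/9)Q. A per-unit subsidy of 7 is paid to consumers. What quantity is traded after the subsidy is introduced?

Q' = 474

Pre-subsidy: 386 - (2/3)Q = 73/3 + (1/9)Q gives Q* = 465 and P* = 76.
With the rebate, buyers effectively pay Pb = Ps − 7, where Ps is the price sellers receive.
On the curves, Pb = 386 - (2/3)Q and Ps = 73/3 + (1/9)Q; the wedge Ps − Pb = 7 gives 73/3 + (1/9)Q − (386 - (2/3)Q) = 7, so Q' = 474.
Then Pb = 386 − (2/3)·474 = 70 and Ps = 73/3 + (1/9)·474 = 77.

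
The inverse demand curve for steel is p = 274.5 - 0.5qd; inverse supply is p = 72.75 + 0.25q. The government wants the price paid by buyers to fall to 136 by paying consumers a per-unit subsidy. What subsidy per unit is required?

At a buyer price of 136, quantity demanded is 549 − 2·136 = 277.
Sellers supply 277 only when they receive ps = 72.75 + 0.25·277 = 142.
s = ps − pb = 142 − 136 = 6.

Required subsidy s = 6 per unit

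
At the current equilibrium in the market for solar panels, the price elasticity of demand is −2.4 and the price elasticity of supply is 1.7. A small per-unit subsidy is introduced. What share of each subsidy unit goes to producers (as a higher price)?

Producer share = 24/41

For a small subsidy around the equilibrium, the benefit split depends on the relative slopes, which at a point are proportional to the elasticities.
Buyer share = εs/(εs + |εd|) = 1.7/(1.7 + 2.4) = 17/41; seller share = |εd|/(εs + |εd|) = 24/41.
So producers capture 24/41 of the subsidy.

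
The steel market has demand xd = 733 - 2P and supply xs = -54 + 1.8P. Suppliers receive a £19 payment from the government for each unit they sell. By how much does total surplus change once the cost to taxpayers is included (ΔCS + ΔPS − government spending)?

Pre-subsidy: 733 - 2P = -54 + 1.8P gives P* = 3935/19, x* = 6057/19.
With the subsidy, sellers receive Ps = Pb + 19 for each unit, where Pb is the price buyers pay.
Supply in terms of Pb becomes xs = -54 + 1.8(Pb + 19) = -19.8 + 1.8Pb. Setting this equal to demand: 733 - 2Pb = -19.8 + 1.8Pb, so Pb = 3764/19.
Sellers receive Ps = 3764/19 + 19 = 4125/19; x' = 733 − 2·(3764/19) = 6399/19.
ΔCS = ½(6057/19 + 6399/19)(3935/19 − 3764/19) = 56052/19; ΔPS = ½(6057/19 + 6399/19)(4125/19 − 3935/19) = 62280/19.
Government spending = 19 × 6399/19 = 6399.
Net change = 56052/19 + 62280/19 − 6399 = -171. The loss equals the DWL triangle ½·19·18.

Net change in total surplus = -£171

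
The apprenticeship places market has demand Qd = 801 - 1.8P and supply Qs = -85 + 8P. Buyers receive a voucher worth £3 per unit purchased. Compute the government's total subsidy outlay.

Pre-subsidy: 801 - 1.8P = -85 + 8P gives P* = 4430/49, Q* = 31275/49.
With the rebate, buyers effectively pay Pb = Ps − 3, where Ps is the price sellers receive.
Demand in terms of Ps becomes Qd = 801 − 1.8(Ps − 3) = 806.4 - 1.8Ps. Setting this equal to supply: 806.4 - 1.8Ps = -85 + 8Ps, so Ps = 4457/49.
Buyers pay Pb = 4457/49 − 3 = 4310/49; Q' = -85 + 8·(4457/49) = 31491/49.
Government outlay = subsidy × quantity = 3 × 31491/49 = 94473/49.

Government cost = 94473/49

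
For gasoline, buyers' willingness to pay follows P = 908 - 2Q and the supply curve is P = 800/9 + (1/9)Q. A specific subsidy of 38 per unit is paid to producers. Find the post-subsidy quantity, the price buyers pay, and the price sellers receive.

Q' = 406; buyers pay 96; sellers receive 134

Pre-subsidy: 908 - 2Q = 800/9 + (1/9)Q gives Q* = 388 and P* = 132.
With the subsidy, sellers receive Ps = Pb + 38 for each unit, where Pb is the price buyers pay.
On the curves, Pb = 908 - 2Q and Ps = 800/9 + (1/9)Q; the wedge Ps − Pb = 38 gives 800/9 + (1/9)Q − (908 - 2Q) = 38, so Q' = 406.
Then Pb = 908 − 2·406 = 96 and Ps = 800/9 + (1/9)·406 = 134.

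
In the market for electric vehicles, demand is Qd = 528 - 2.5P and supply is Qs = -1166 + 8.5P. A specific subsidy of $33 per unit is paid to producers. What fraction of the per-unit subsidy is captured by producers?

Pre-subsidy: 528 - 2.5P = -1166 + 8.5P gives P* = 154, Q* = 143.
With the subsidy, sellers receive Ps = Pb + 33 for each unit, where Pb is the price buyers pay.
Supply in terms of Pb becomes Qs = -1166 + 8.5(Pb + 33) = -885.5 + 8.5Pb. Setting this equal to demand: 528 - 2.5Pb = -885.5 + 8.5Pb, so Pb = 128.5.
Sellers receive Ps = 128.5 + 33 = 161.5; Q' = 528 − 2.5·128.5 = 206.75.
Buyers' price falls by P* − Pb = 154 − 128.5 = 25.5; sellers' price rises by Ps − P* = 161.5 − 154 = 7.5.
So producers capture 7.5/33 = 5/22 of each unit of subsidy.

Producer share = 5/22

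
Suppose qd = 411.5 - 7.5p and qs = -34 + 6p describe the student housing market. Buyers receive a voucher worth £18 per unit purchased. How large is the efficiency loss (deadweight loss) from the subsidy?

Pre-subsidy: 411.5 - 7.5p = -34 + 6p gives p* = 33, q* = 164.
With the rebate, buyers effectively pay pb = ps − 18, where ps is the price sellers receive.
Demand in terms of ps becomes qd = 411.5 − 7.5(ps − 18) = 546.5 - 7.5ps. Setting this equal to supply: 546.5 - 7.5ps = -34 + 6ps, so ps = 43.
Buyers pay pb = 43 − 18 = 25; q' = -34 + 6·43 = 224.
The subsidy expands output by 224 − 164 = 60 past the efficient level; on those units the gap between marginal cost and willingness to pay runs from 0 up to 18.
DWL = ½ × 18 × 60 = 540.

Deadweight loss = £540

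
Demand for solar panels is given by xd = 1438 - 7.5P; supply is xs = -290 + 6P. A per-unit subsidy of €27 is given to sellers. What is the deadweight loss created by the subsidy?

Pre-subsidy: 1438 - 7.5P = -290 + 6P gives P* = 128, x* = 478.
With the subsidy, sellers receive Ps = Pb + 27 for each unit, where Pb is the price buyers pay.
Supply in terms of Pb becomes xs = -290 + 6(Pb + 27) = -128 + 6Pb. Setting this equal to demand: 1438 - 7.5Pb = -128 + 6Pb, so Pb = 116.
Sellers receive Ps = 116 + 27 = 143; x' = 1438 − 7.5·116 = 568.
The subsidy expands output by 568 − 478 = 90 past the efficient level; on those units the gap between marginal cost and willingness to pay runs from 0 up to 27.
DWL = ½ × 27 × 90 = 1215.

Deadweight loss = €1215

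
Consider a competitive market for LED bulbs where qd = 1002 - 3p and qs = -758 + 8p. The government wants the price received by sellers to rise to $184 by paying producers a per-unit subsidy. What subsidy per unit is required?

Required subsidy s = $88 per unit

At a seller price of 184, quantity supplied is -758 + 8·184 = 714.
Buyers absorb 714 only when they pay pb with 1002 − 3·pb = 714, i.e. pb = 96.
s = ps − pb = 184 − 96 = 88.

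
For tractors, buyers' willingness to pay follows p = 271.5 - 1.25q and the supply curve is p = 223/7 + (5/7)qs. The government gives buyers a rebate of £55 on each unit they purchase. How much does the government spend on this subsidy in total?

Government cost = £8250

Pre-subsidy: 271.5 - 1.25q = 223/7 + (5/7)q gives q* = 122 and p* = 119.
With the rebate, buyers effectively pay pb = ps − 55, where ps is the price sellers receive.
On the curves, pb = 271.5 - 1.25q and ps = 223/7 + (5/7)q; the wedge ps − pb = 55 gives 223/7 + (5/7)q − (271.5 - 1.25q) = 55, so q' = 150.
Then pb = 271.5 − 1.25·150 = 84 and ps = 223/7 + (5/7)·150 = 139.
Government outlay = subsidy × quantity = 55 × 150 = 8250.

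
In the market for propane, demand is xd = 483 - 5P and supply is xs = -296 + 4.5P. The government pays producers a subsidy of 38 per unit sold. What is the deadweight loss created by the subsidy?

Pre-subsidy: 483 - 5P = -296 + 4.5P gives P* = 82, x* = 73.
With the subsidy, sellers receive Ps = Pb + 38 for each unit, where Pb is the price buyers pay.
Supply in terms of Pb becomes xs = -296 + 4.5(Pb + 38) = -125 + 4.5Pb. Setting this equal to demand: 483 - 5Pb = -125 + 4.5Pb, so Pb = 64.
Sellers receive Ps = 64 + 38 = 102; x' = 483 − 5·64 = 163.
The subsidy expands output by 163 − 73 = 90 past the efficient level; on those units the gap between marginal cost and willingness to pay runs from 0 up to 38.
DWL = ½ × 38 × 90 = 1710.

Deadweight loss = 1710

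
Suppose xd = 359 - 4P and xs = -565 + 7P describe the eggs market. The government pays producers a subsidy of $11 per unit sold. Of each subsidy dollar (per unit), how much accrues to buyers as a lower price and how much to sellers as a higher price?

Pre-subsidy: 359 - 4P = -565 + 7P gives P* = 84, x* = 23.
With the subsidy, sellers receive Ps = Pb + 11 for each unit, where Pb is the price buyers pay.
Supply in terms of Pb becomes xs = -565 + 7(Pb + 11) = -488 + 7Pb. Setting this equal to demand: 359 - 4Pb = -488 + 7Pb, so Pb = 77.
Sellers receive Ps = 77 + 11 = 88; x' = 359 − 4·77 = 51.
Buyers' price falls by P* − Pb = 84 − 77 = 7; sellers' price rises by Ps − P* = 88 − 84 = 4.

Buyers gain $7 per unit; sellers gain $4 per unit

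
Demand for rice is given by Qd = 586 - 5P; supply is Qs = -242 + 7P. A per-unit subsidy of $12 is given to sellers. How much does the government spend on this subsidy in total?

Government cost = $3312

Pre-subsidy: 586 - 5P = -242 + 7P gives P* = 69, Q* = 241.
With the subsidy, sellers receive Ps = Pb + 12 for each unit, where Pb is the price buyers pay.
Supply in terms of Pb becomes Qs = -242 + 7(Pb + 12) = -158 + 7Pb. Setting this equal to demand: 586 - 5Pb = -158 + 7Pb, so Pb = 62.
Sellers receive Ps = 62 + 12 = 74; Q' = 586 − 5·62 = 276.
Government outlay = subsidy × quantity = 12 × 276 = 3312.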